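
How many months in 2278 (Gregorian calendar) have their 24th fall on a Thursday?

Check the 24th of each month of 2278: Jan 24: Thu, Feb 24: Sun, Mar 24: Sun, Apr 24: Wed, May 24: Fri, Jun 24: Mon, Jul 24: Wed, Aug 24: Sat, Sep 24: Tue, Oct 24: Thu, Nov 24: Sun, Dec 24: Tue.
Thursday occurs in January, October — 2 months.

2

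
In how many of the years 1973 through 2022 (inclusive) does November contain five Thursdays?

14

November has 30 days; it has five Thursdays when Thursday falls among the first (month-length − 28) days — i.e. when November 1 is one of Thursday/Wednesday.
November 1 by year: 1973:Thu✓ 1974:Fri 1975:Sat 1976:Mon 1977:Tue 1978:Wed✓ 1979:Thu✓ 1980:Sat 1981:Sun 1982:Mon 1983:Tue 1984:Thu✓ 1985:Fri 1986:Sat 1987:Sun …(20 more)… 2008:Sat 2009:Sun 2010:Mon 2011:Tue 2012:Thu✓ 2013:Fri 2014:Sat 2015:Sun 2016:Tue 2017:Wed✓ 2018:Thu✓ 2019:Fri 2020:Sun 2021:Mon 2022:Tue
Years with five Thursdays: 1973, 1978, 1979, 1984, 1989, 1990, 1995, 2000, 2001, 2006, 2007, 2012, 2017, 2018 → 14.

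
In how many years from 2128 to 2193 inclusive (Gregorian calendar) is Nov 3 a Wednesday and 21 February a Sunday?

Check each year's weekday for Nov 3 and 21 February:
  2128: Wed/Sat  2129: Thu/Mon  2130: Fri/Tue  2131: Sat/Wed  2132: Mon/Thu  2133: Tue/Sat  2134: Wed/Sun ✓  2135: Thu/Mon  2136: Sat/Tue  2137: Sun/Thu  2138: Mon/Fri  2139: Tue/Sat  2140: Thu/Sun  2141: Fri/Tue  …(38 more)…  2180: Fri/Mon  2181: Sat/Wed  2182: Sun/Thu  2183: Mon/Fri  2184: Wed/Sat  2185: Thu/Mon  2186: Fri/Tue  2187: Sat/Wed  2188: Mon/Thu  2189: Tue/Sat  2190: Wed/Sun ✓  2191: Thu/Mon  2192: Sat/Tue  2193: Sun/Thu
Both conditions hold in: 2134, 2145, 2151, 2162, 2173, 2179, 2190 — 7.

7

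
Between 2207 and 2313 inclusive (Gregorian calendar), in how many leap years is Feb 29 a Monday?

5

Leap years in 2207–2313: 26 of them.
Feb 29 weekday advances by 5 (mod 7) from one leap year to the next four years later (or differs when a century non-leap intervenes).
Leap-day weekdays: 2208:Mon✓ 2212:Sat 2216:Thu 2220:Tue 2224:Sun 2228:Fri 2232:Wed 2236:Mon✓ 2240:Sat 2244:Thu 2248:Tue 2252:Sun 2256:Fri 2260:Wed 2264:Mon✓ 2268:Sat 2272:Thu 2276:Tue 2280:Sun 2284:Fri 2288:Wed 2292:Mon✓ 2296:Sat 2304:Mon✓ 2308:Sat 2312:Thu
Monday: 2208, 2236, 2264, 2292, 2304 → 5.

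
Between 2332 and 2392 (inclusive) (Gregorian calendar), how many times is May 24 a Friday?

Track May 24's weekday year by year (advancing +1, or +2 across a Feb 29):
  2332: Tue  2333: Wed (+1)  2334: Thu (+1)  2335: Fri (+1) ✓  2336: Sun (+2)
  2337: Mon (+1)  2338: Tue (+1)  2339: Wed (+1)  2340: Fri (+2) ✓  2341: Sat (+1)
  2342: Sun (+1)  2343: Mon (+1)  2344: Wed (+2)  2345: Thu (+1)  … (33 more years) …
  2379: Thu (+1)  2380: Sat (+2)  2381: Sun (+1)  2382: Mon (+1)  2383: Tue (+1)
  2384: Thu (+2)  2385: Fri (+1) ✓  2386: Sat (+1)  2387: Sun (+1)  2388: Tue (+2)
  2389: Wed (+1)  2390: Thu (+1)  2391: Fri (+1) ✓  2392: Sun (+2)
Friday years: 2335, 2340, 2346, 2357, 2363, 2368, 2374, 2385, 2391 — 9 in total.

9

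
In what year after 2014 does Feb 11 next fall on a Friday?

From one year to the next, a fixed date's weekday advances by 1, or by 2 when a Feb 29 lies between the two dates.
2014: February 11 is Tuesday.
2015: Wednesday (+1)
2016: Thursday (+1)
2017: Saturday (+2)
2018: Sunday (+1)
2019: Monday (+1)
2020: Tuesday (+1)
2021: Thursday (+2)
2022: Friday (+1)
Feb 11 falls on a Friday in 2022.

2022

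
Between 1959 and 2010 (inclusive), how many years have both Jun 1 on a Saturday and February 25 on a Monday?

Check each year's weekday for Jun 1 and February 25:
  1959: Mon/Wed  1960: Wed/Thu  1961: Thu/Sat  1962: Fri/Sun  1963: Sat/Mon ✓  1964: Mon/Tue  1965: Tue/Thu  1966: Wed/Fri  1967: Thu/Sat  1968: Sat/Sun  1969: Sun/Tue  1970: Mon/Wed  1971: Tue/Thu  1972: Thu/Fri  …(24 more)…  1997: Sun/Tue  1998: Mon/Wed  1999: Tue/Thu  2000: Thu/Fri  2001: Fri/Sun  2002: Sat/Mon ✓  2003: Sun/Tue  2004: Tue/Wed  2005: Wed/Fri  2006: Thu/Sat  2007: Fri/Sun  2008: Sun/Mon  2009: Mon/Wed  2010: Tue/Thu
Both conditions hold in: 1963, 1974, 1985, 1991, 2002 — 5.

5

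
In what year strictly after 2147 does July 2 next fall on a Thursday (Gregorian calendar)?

From one year to the next, a fixed date's weekday advances by 1, or by 2 when a Feb 29 lies between the two dates.
2147: July 2 is Sunday.
2148: Tuesday (+2)
2149: Wednesday (+1)
2150: Thursday (+1)
July 2 falls on a Thursday in 2150.

2150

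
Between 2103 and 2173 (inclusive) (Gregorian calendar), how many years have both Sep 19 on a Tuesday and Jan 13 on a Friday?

Check each year's weekday for Sep 19 and Jan 13:
  2103: Wed/Sat  2104: Fri/Sun  2105: Sat/Tue  2106: Sun/Wed  2107: Mon/Thu  2108: Wed/Fri  2109: Thu/Sun  2110: Fri/Mon  2111: Sat/Tue  2112: Mon/Wed  2113: Tue/Fri ✓  2114: Wed/Sat  2115: Thu/Sun  2116: Sat/Mon  …(43 more)…  2160: Fri/Sun  2161: Sat/Tue  2162: Sun/Wed  2163: Mon/Thu  2164: Wed/Fri  2165: Thu/Sun  2166: Fri/Mon  2167: Sat/Tue  2168: Mon/Wed  2169: Tue/Fri ✓  2170: Wed/Sat  2171: Thu/Sun  2172: Sat/Mon  2173: Sun/Wed
Both conditions hold in: 2113, 2119, 2130, 2141, 2147, 2158, 2169 — 7.

7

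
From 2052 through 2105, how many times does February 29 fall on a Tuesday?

Leap years in 2052–2105: 13 of them.
Feb 29 weekday advances by 5 (mod 7) from one leap year to the next four years later (or differs when a century non-leap intervenes).
Leap-day weekdays: 2052:Thu 2056:Tue✓ 2060:Sun 2064:Fri 2068:Wed 2072:Mon 2076:Sat 2080:Thu 2084:Tue✓ 2088:Sun 2092:Fri 2096:Wed 2104:Fri
Tuesday: 2056, 2084 → 2.

2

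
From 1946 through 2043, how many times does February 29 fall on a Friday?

Leap years in 1946–2043: 24 of them.
Feb 29 weekday advances by 5 (mod 7) from one leap year to the next four years later (or differs when a century non-leap intervenes).
Leap-day weekdays: 1948:Sun 1952:Fri✓ 1956:Wed 1960:Mon 1964:Sat 1968:Thu 1972:Tue 1976:Sun 1980:Fri✓ 1984:Wed 1988:Mon 1992:Sat 1996:Thu 2000:Tue 2004:Sun 2008:Fri✓ 2012:Wed 2016:Mon 2020:Sat 2024:Thu 2028:Tue 2032:Sun 2036:Fri✓ 2040:Wed
Friday: 1952, 1980, 2008, 2036 → 4.

4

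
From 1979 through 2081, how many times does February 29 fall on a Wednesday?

4

Leap years in 1979–2081: 26 of them.
Feb 29 weekday advances by 5 (mod 7) from one leap year to the next four years later (or differs when a century non-leap intervenes).
Leap-day weekdays: 1980:Fri 1984:Wed✓ 1988:Mon 1992:Sat 1996:Thu 2000:Tue 2004:Sun 2008:Fri 2012:Wed✓ 2016:Mon 2020:Sat 2024:Thu 2028:Tue 2032:Sun 2036:Fri 2040:Wed✓ 2044:Mon 2048:Sat 2052:Thu 2056:Tue 2060:Sun 2064:Fri 2068:Wed✓ 2072:Mon 2076:Sat 2080:Thu
Wednesday: 1984, 2012, 2040, 2068 → 4.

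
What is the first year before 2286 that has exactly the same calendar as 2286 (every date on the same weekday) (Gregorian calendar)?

Two years share a calendar iff Jan 1 falls on the same weekday and both are leap or both are common. 2286: Jan 1 is Friday, common year.
2285: Jan 1 Thursday, common
2284: Jan 1 Tuesday, leap
2283: Jan 1 Monday, common
2282: Jan 1 Sunday, common
2281: Jan 1 Saturday, common
2280: Jan 1 Thursday, leap
2279: Jan 1 Wednesday, common
2278: Jan 1 Tuesday, common
2277: Jan 1 Monday, common
2276: Jan 1 Saturday, leap
2275: Jan 1 Friday, common
2275 matches on both conditions.

2275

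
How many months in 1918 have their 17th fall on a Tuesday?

2

Check the 17th of each month of 1918: Jan 17: Thu, Feb 17: Sun, Mar 17: Sun, Apr 17: Wed, May 17: Fri, Jun 17: Mon, Jul 17: Wed, Aug 17: Sat, Sep 17: Tue, Oct 17: Thu, Nov 17: Sun, Dec 17: Tue.
Tuesday occurs in September, December — 2 months.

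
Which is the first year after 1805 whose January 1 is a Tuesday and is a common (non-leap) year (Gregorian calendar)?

Jan 1 advances by 2 weekdays after a leap year and by 1 after a common year.
1805: Jan 1 is Tuesday.
1806: Wednesday
1807: Thursday
1808: Friday (leap)
1809: Sunday
1810: Monday
1811: Tuesday
1811 begins on a Tuesday and is a common year.

1811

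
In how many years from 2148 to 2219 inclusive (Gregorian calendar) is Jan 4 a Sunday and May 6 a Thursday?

2

Check each year's weekday for Jan 4 and May 6:
  2148: Thu/Mon  2149: Sat/Tue  2150: Sun/Wed  2151: Mon/Thu  2152: Tue/Sat  2153: Thu/Sun  2154: Fri/Mon  2155: Sat/Tue  2156: Sun/Thu ✓  2157: Tue/Fri  2158: Wed/Sat  2159: Thu/Sun  2160: Fri/Tue  2161: Sun/Wed  …(44 more)…  2206: Sat/Tue  2207: Sun/Wed  2208: Mon/Fri  2209: Wed/Sat  2210: Thu/Sun  2211: Fri/Mon  2212: Sat/Wed  2213: Mon/Thu  2214: Tue/Fri  2215: Wed/Sat  2216: Thu/Mon  2217: Sat/Tue  2218: Sun/Wed  2219: Mon/Thu
Both conditions hold in: 2156, 2184 — 2.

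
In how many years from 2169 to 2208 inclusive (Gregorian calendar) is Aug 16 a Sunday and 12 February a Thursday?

5

Check each year's weekday for Aug 16 and 12 February:
  2169: Wed/Sun  2170: Thu/Mon  2171: Fri/Tue  2172: Sun/Wed  2173: Mon/Fri  2174: Tue/Sat  2175: Wed/Sun  2176: Fri/Mon  2177: Sat/Wed  2178: Sun/Thu ✓  2179: Mon/Fri  2180: Wed/Sat  2181: Thu/Mon  2182: Fri/Tue  …(12 more)…  2195: Sun/Thu ✓  2196: Tue/Fri  2197: Wed/Sun  2198: Thu/Mon  2199: Fri/Tue  2200: Sat/Wed  2201: Sun/Thu ✓  2202: Mon/Fri  2203: Tue/Sat  2204: Thu/Sun  2205: Fri/Tue  2206: Sat/Wed  2207: Sun/Thu ✓  2208: Tue/Fri
Both conditions hold in: 2178, 2189, 2195, 2201, 2207 — 5.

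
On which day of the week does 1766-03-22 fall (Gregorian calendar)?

Saturday

January 1, 1766 is a Wednesday.
March 22 is day 81 of the year, i.e. 80 days after Jan 1.
80 mod 7 = 3, so advance 3 weekdays from Wednesday: Saturday.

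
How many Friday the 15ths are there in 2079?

2

Check the 15th of each month of 2079: Jan 15: Sun, Feb 15: Wed, Mar 15: Wed, Apr 15: Sat, May 15: Mon, Jun 15: Thu, Jul 15: Sat, Aug 15: Tue, Sep 15: Fri, Oct 15: Sun, Nov 15: Wed, Dec 15: Fri.
Friday occurs in September, December — 2 months.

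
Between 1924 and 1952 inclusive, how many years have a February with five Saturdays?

February has 28 days (29 in leap years); it has five Saturdays when Saturday falls among the first (month-length − 28) days — i.e. when February 1 is Saturday in a leap year (never in a common year).
February 1 by year: 1924:Fri 1925:Sun 1926:Mon 1927:Tue 1928:Wed 1929:Fri 1930:Sat 1931:Sun 1932:Mon 1933:Wed 1934:Thu 1935:Fri 1936:Sat✓ 1937:Mon 1938:Tue 1939:Wed 1940:Thu 1941:Sat 1942:Sun 1943:Mon 1944:Tue 1945:Thu 1946:Fri 1947:Sat 1948:Sun 1949:Tue 1950:Wed 1951:Thu 1952:Fri
Years with five Saturdays: 1936 → 1.

1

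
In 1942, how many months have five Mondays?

A month of length L has five Mondays iff its first Monday is on day ≤ L−28 (so day 1–3 in a 31-day month, 1–2 in a 30-day month, day 1 in a leap February).
Checking each month of 1942: Jan starts Thu (31d); Feb starts Sun (28d); Mar starts Sun (31d) ✓; Apr starts Wed (30d); May starts Fri (31d); Jun starts Mon (30d) ✓; Jul starts Wed (31d); Aug starts Sat (31d) ✓; Sep starts Tue (30d); Oct starts Thu (31d); Nov starts Sun (30d) ✓; Dec starts Tue (31d).
Five-Monday months: March, June, August, November → 4.

4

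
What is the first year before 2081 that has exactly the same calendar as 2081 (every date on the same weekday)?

2070

Two years share a calendar iff Jan 1 falls on the same weekday and both are leap or both are common. 2081: Jan 1 is Wednesday, common year.
2080: Jan 1 Monday, leap
2079: Jan 1 Sunday, common
2078: Jan 1 Saturday, common
2077: Jan 1 Friday, common
2076: Jan 1 Wednesday, leap
2075: Jan 1 Tuesday, common
2074: Jan 1 Monday, common
2073: Jan 1 Sunday, common
2072: Jan 1 Friday, leap
2071: Jan 1 Thursday, common
2070: Jan 1 Wednesday, common
2070 matches on both conditions.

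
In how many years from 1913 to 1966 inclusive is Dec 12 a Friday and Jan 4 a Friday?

Check each year's weekday for Dec 12 and Jan 4:
  1913: Fri/Sat  1914: Sat/Sun  1915: Sun/Mon  1916: Tue/Tue  1917: Wed/Thu  1918: Thu/Fri  1919: Fri/Sat  1920: Sun/Sun  1921: Mon/Tue  1922: Tue/Wed  1923: Wed/Thu  1924: Fri/Fri ✓  1925: Sat/Sun  1926: Sun/Mon  …(26 more)…  1953: Sat/Sun  1954: Sun/Mon  1955: Mon/Tue  1956: Wed/Wed  1957: Thu/Fri  1958: Fri/Sat  1959: Sat/Sun  1960: Mon/Mon  1961: Tue/Wed  1962: Wed/Thu  1963: Thu/Fri  1964: Sat/Sat  1965: Sun/Mon  1966: Mon/Tue
Both conditions hold in: 1924, 1952 — 2.

2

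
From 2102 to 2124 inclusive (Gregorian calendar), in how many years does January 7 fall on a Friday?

Track January 7's weekday year by year (advancing +1, or +2 across a Feb 29):
  2102: Sat  2103: Sun (+1)  2104: Mon (+1)  2105: Wed (+2)  2106: Thu (+1)
  2107: Fri (+1) ✓  2108: Sat (+1)  2109: Mon (+2)  2110: Tue (+1)  2111: Wed (+1)
  2112: Thu (+1)  2113: Sat (+2)  2114: Sun (+1)  2115: Mon (+1)  2116: Tue (+1)
  2117: Thu (+2)  2118: Fri (+1) ✓  2119: Sat (+1)  2120: Sun (+1)  2121: Tue (+2)
  2122: Wed (+1)  2123: Thu (+1)  2124: Fri (+1) ✓
Friday years: 2107, 2118, 2124 — 3 in total.

3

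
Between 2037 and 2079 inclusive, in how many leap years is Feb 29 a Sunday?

Leap years in 2037–2079: 10 of them.
Feb 29 weekday advances by 5 (mod 7) from one leap year to the next four years later (or differs when a century non-leap intervenes).
Leap-day weekdays: 2040:Wed 2044:Mon 2048:Sat 2052:Thu 2056:Tue 2060:Sun✓ 2064:Fri 2068:Wed 2072:Mon 2076:Sat
Sunday: 2060 → 1.

1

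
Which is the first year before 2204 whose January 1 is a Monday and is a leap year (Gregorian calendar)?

Jan 1 advances by 2 weekdays after a leap year and by 1 after a common year.
2204: Jan 1 is Sunday (leap).
2203: Saturday
2202: Friday
2201: Thursday
2200: Wednesday
2199: Tuesday
2198: Monday
2197: Sunday
2196: Friday (leap)
2195: Thursday
2194: Wednesday
2193: Tuesday
2192: Sunday (leap)
2191: Saturday
2190: Friday
2189: Thursday
2188: Tuesday (leap)
2187: Monday
2186: Sunday
2185: Saturday
2184: Thursday (leap)
2183: Wednesday
2182: Tuesday
2181: Monday
2180: Saturday (leap)
2179: Friday
2178: Thursday
2177: Wednesday
2176: Monday (leap)
2176 begins on a Monday and is a leap year.

2176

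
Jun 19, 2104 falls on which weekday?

January 1, 2104 is a Tuesday.
June 19 is day 171 of the year, i.e. 170 days after Jan 1.
170 mod 7 = 2, so advance 2 weekdays from Tuesday: Thursday.

Thursday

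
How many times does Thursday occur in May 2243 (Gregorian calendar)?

4

May 2243 has 31 days and begins on Monday.
The first Thursday is May 4.
Thursdays fall on 4, 11, 18, 25 — that's 4.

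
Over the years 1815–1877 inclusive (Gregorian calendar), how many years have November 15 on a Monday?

9

Track November 15's weekday year by year (advancing +1, or +2 across a Feb 29):
  1815: Wed  1816: Fri (+2)  1817: Sat (+1)  1818: Sun (+1)  1819: Mon (+1) ✓
  1820: Wed (+2)  1821: Thu (+1)  1822: Fri (+1)  1823: Sat (+1)  1824: Mon (+2) ✓
  1825: Tue (+1)  1826: Wed (+1)  1827: Thu (+1)  1828: Sat (+2)  … (35 more years) …
  1864: Tue (+2)  1865: Wed (+1)  1866: Thu (+1)  1867: Fri (+1)  1868: Sun (+2)
  1869: Mon (+1) ✓  1870: Tue (+1)  1871: Wed (+1)  1872: Fri (+2)  1873: Sat (+1)
  1874: Sun (+1)  1875: Mon (+1) ✓  1876: Wed (+2)  1877: Thu (+1)
Monday years: 1819, 1824, 1830, 1841, 1847, 1852, 1858, 1869, 1875 — 9 in total.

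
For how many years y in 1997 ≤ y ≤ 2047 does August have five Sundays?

22

August has 31 days; it has five Sundays when Sunday falls among the first (month-length − 28) days — i.e. when August 1 is one of Sunday/Saturday/Friday.
August 1 by year: 1997:Fri✓ 1998:Sat✓ 1999:Sun✓ 2000:Tue 2001:Wed 2002:Thu 2003:Fri✓ 2004:Sun✓ 2005:Mon 2006:Tue 2007:Wed 2008:Fri✓ 2009:Sat✓ 2010:Sun✓ 2011:Mon …(21 more)… 2033:Mon 2034:Tue 2035:Wed 2036:Fri✓ 2037:Sat✓ 2038:Sun✓ 2039:Mon 2040:Wed 2041:Thu 2042:Fri✓ 2043:Sat✓ 2044:Mon 2045:Tue 2046:Wed 2047:Thu
Years with five Sundays: 1997, 1998, 1999, 2003, 2004, 2008, 2009, 2010, 2014, 2015, 2020, 2021, 2025, 2026, 2027, 2031, 2032, 2036, 2037, 2038, 2042, 2043 → 22.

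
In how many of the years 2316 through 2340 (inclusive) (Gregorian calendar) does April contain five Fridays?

April has 30 days; it has five Fridays when Friday falls among the first (month-length − 28) days — i.e. when April 1 is one of Friday/Thursday.
April 1 by year: 2316:Sat 2317:Sun 2318:Mon 2319:Tue 2320:Thu✓ 2321:Fri✓ 2322:Sat 2323:Sun 2324:Tue 2325:Wed 2326:Thu✓ 2327:Fri✓ 2328:Sun 2329:Mon 2330:Tue 2331:Wed 2332:Fri✓ 2333:Sat 2334:Sun 2335:Mon 2336:Wed 2337:Thu✓ 2338:Fri✓ 2339:Sat 2340:Mon
Years with five Fridays: 2320, 2321, 2326, 2327, 2332, 2337, 2338 → 7.

7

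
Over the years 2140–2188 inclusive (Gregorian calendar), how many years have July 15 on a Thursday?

7

Track July 15's weekday year by year (advancing +1, or +2 across a Feb 29):
  2140: Fri  2141: Sat (+1)  2142: Sun (+1)  2143: Mon (+1)  2144: Wed (+2)
  2145: Thu (+1) ✓  2146: Fri (+1)  2147: Sat (+1)  2148: Mon (+2)  2149: Tue (+1)
  2150: Wed (+1)  2151: Thu (+1) ✓  2152: Sat (+2)  2153: Sun (+1)  … (21 more years) …
  2175: Sat (+1)  2176: Mon (+2)  2177: Tue (+1)  2178: Wed (+1)  2179: Thu (+1) ✓
  2180: Sat (+2)  2181: Sun (+1)  2182: Mon (+1)  2183: Tue (+1)  2184: Thu (+2) ✓
  2185: Fri (+1)  2186: Sat (+1)  2187: Sun (+1)  2188: Tue (+2)
Thursday years: 2145, 2151, 2156, 2162, 2173, 2179, 2184 — 7 in total.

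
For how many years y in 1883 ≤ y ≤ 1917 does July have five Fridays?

July has 31 days; it has five Fridays when Friday falls among the first (month-length − 28) days — i.e. when July 1 is one of Friday/Thursday/Wednesday.
July 1 by year: 1883:Sun 1884:Tue 1885:Wed✓ 1886:Thu✓ 1887:Fri✓ 1888:Sun 1889:Mon 1890:Tue 1891:Wed✓ 1892:Fri✓ 1893:Sat 1894:Sun 1895:Mon 1896:Wed✓ 1897:Thu✓ …(5 more)… 1903:Wed✓ 1904:Fri✓ 1905:Sat 1906:Sun 1907:Mon 1908:Wed✓ 1909:Thu✓ 1910:Fri✓ 1911:Sat 1912:Mon 1913:Tue 1914:Wed✓ 1915:Thu✓ 1916:Sat 1917:Sun
Years with five Fridays: 1885, 1886, 1887, 1891, 1892, 1896, 1897, 1898, 1903, 1904, 1908, 1909, 1910, 1914, 1915 → 15.

15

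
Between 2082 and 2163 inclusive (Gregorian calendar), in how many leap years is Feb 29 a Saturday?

Leap years in 2082–2163: 19 of them.
Feb 29 weekday advances by 5 (mod 7) from one leap year to the next four years later (or differs when a century non-leap intervenes).
Leap-day weekdays: 2084:Tue 2088:Sun 2092:Fri 2096:Wed 2104:Fri 2108:Wed 2112:Mon 2116:Sat✓ 2120:Thu 2124:Tue 2128:Sun 2132:Fri 2136:Wed 2140:Mon 2144:Sat✓ 2148:Thu 2152:Tue 2156:Sun 2160:Fri
Saturday: 2116, 2144 → 2.

2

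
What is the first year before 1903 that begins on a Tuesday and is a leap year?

1884

Jan 1 advances by 2 weekdays after a leap year and by 1 after a common year.
1903: Jan 1 is Thursday.
1902: Wednesday
1901: Tuesday
1900: Monday
1899: Sunday
1898: Saturday
1897: Friday
1896: Wednesday (leap)
1895: Tuesday
1894: Monday
1893: Sunday
1892: Friday (leap)
1891: Thursday
1890: Wednesday
1889: Tuesday
1888: Sunday (leap)
1887: Saturday
1886: Friday
1885: Thursday
1884: Tuesday (leap)
1884 begins on a Tuesday and is a leap year.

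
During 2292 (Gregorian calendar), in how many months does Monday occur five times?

A month of length L has five Mondays iff its first Monday is on day ≤ L−28 (so day 1–3 in a 31-day month, 1–2 in a 30-day month, day 1 in a leap February).
Checking each month of 2292: Jan starts Fri (31d); Feb starts Mon (29d) ✓; Mar starts Tue (31d); Apr starts Fri (30d); May starts Sun (31d) ✓; Jun starts Wed (30d); Jul starts Fri (31d); Aug starts Mon (31d) ✓; Sep starts Thu (30d); Oct starts Sat (31d) ✓; Nov starts Tue (30d); Dec starts Thu (31d).
Five-Monday months: February, May, August, October → 4.

4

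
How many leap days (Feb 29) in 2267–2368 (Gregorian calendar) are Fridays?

3

Leap years in 2267–2368: 25 of them.
Feb 29 weekday advances by 5 (mod 7) from one leap year to the next four years later (or differs when a century non-leap intervenes).
Leap-day weekdays: 2268:Sat 2272:Thu 2276:Tue 2280:Sun 2284:Fri✓ 2288:Wed 2292:Mon 2296:Sat 2304:Mon 2308:Sat 2312:Thu 2316:Tue 2320:Sun 2324:Fri✓ 2328:Wed 2332:Mon 2336:Sat 2340:Thu 2344:Tue 2348:Sun 2352:Fri✓ 2356:Wed 2360:Mon 2364:Sat 2368:Thu
Friday: 2284, 2324, 2352 → 3.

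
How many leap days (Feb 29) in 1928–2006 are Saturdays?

Leap years in 1928–2006: 20 of them.
Feb 29 weekday advances by 5 (mod 7) from one leap year to the next four years later (or differs when a century non-leap intervenes).
Leap-day weekdays: 1928:Wed 1932:Mon 1936:Sat✓ 1940:Thu 1944:Tue 1948:Sun 1952:Fri 1956:Wed 1960:Mon 1964:Sat✓ 1968:Thu 1972:Tue 1976:Sun 1980:Fri 1984:Wed 1988:Mon 1992:Sat✓ 1996:Thu 2000:Tue 2004:Sun
Saturday: 1936, 1964, 1992 → 3.

3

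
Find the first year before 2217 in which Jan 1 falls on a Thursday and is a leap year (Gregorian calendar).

Jan 1 advances by 2 weekdays after a leap year and by 1 after a common year.
2217: Jan 1 is Wednesday.
2216: Monday (leap)
2215: Sunday
2214: Saturday
2213: Friday
2212: Wednesday (leap)
2211: Tuesday
2210: Monday
2209: Sunday
2208: Friday (leap)
2207: Thursday
2206: Wednesday
2205: Tuesday
2204: Sunday (leap)
2203: Saturday
2202: Friday
2201: Thursday
2200: Wednesday
2199: Tuesday
2198: Monday
2197: Sunday
2196: Friday (leap)
2195: Thursday
2194: Wednesday
2193: Tuesday
2192: Sunday (leap)
2191: Saturday
2190: Friday
2189: Thursday
2188: Tuesday (leap)
2187: Monday
2186: Sunday
2185: Saturday
2184: Thursday (leap)
2184 begins on a Thursday and is a leap year.

2184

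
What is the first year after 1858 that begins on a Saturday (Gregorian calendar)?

Jan 1 advances by 2 weekdays after a leap year and by 1 after a common year.
1858: Jan 1 is Friday.
1859: Saturday
1859 begins on a Saturday

1859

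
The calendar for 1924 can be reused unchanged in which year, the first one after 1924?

1952

Two years share a calendar iff Jan 1 falls on the same weekday and both are leap or both are common. 1924: Jan 1 is Tuesday, leap year.
1925: Jan 1 Thursday, common
1926: Jan 1 Friday, common
1927: Jan 1 Saturday, common
1928: Jan 1 Sunday, leap
1929: Jan 1 Tuesday, common
1930: Jan 1 Wednesday, common
1931: Jan 1 Thursday, common
1932: Jan 1 Friday, leap
1933: Jan 1 Sunday, common
1934: Jan 1 Monday, common
1935: Jan 1 Tuesday, common
1936: Jan 1 Wednesday, leap
1937: Jan 1 Friday, common
1938: Jan 1 Saturday, common
1939: Jan 1 Sunday, common
1940: Jan 1 Monday, leap
1941: Jan 1 Wednesday, common
1942: Jan 1 Thursday, common
1943: Jan 1 Friday, common
1944: Jan 1 Saturday, leap
1945: Jan 1 Monday, common
1946: Jan 1 Tuesday, common
1947: Jan 1 Wednesday, common
1948: Jan 1 Thursday, leap
1949: Jan 1 Saturday, common
1950: Jan 1 Sunday, common
1951: Jan 1 Monday, common
1952: Jan 1 Tuesday, leap
1952 matches on both conditions.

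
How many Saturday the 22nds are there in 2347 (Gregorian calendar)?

Check the 22nd of each month of 2347: Jan 22: Wed, Feb 22: Sat, Mar 22: Sat, Apr 22: Tue, May 22: Thu, Jun 22: Sun, Jul 22: Tue, Aug 22: Fri, Sep 22: Mon, Oct 22: Wed, Nov 22: Sat, Dec 22: Mon.
Saturday occurs in February, March, November — 3 months.

3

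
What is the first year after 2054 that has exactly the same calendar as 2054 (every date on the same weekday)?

2065

Two years share a calendar iff Jan 1 falls on the same weekday and both are leap or both are common. 2054: Jan 1 is Thursday, common year.
2055: Jan 1 Friday, common
2056: Jan 1 Saturday, leap
2057: Jan 1 Monday, common
2058: Jan 1 Tuesday, common
2059: Jan 1 Wednesday, common
2060: Jan 1 Thursday, leap
2061: Jan 1 Saturday, common
2062: Jan 1 Sunday, common
2063: Jan 1 Monday, common
2064: Jan 1 Tuesday, leap
2065: Jan 1 Thursday, common
2065 matches on both conditions.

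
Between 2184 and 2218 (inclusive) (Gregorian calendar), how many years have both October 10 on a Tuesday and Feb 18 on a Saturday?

4

Check each year's weekday for October 10 and Feb 18:
  2184: Sun/Wed  2185: Mon/Fri  2186: Tue/Sat ✓  2187: Wed/Sun  2188: Fri/Mon  2189: Sat/Wed  2190: Sun/Thu  2191: Mon/Fri  2192: Wed/Sat  2193: Thu/Mon  2194: Fri/Tue  2195: Sat/Wed  2196: Mon/Thu  2197: Tue/Sat ✓  …(7 more)…  2205: Thu/Mon  2206: Fri/Tue  2207: Sat/Wed  2208: Mon/Thu  2209: Tue/Sat ✓  2210: Wed/Sun  2211: Thu/Mon  2212: Sat/Tue  2213: Sun/Thu  2214: Mon/Fri  2215: Tue/Sat ✓  2216: Thu/Sun  2217: Fri/Tue  2218: Sat/Wed
Both conditions hold in: 2186, 2197, 2209, 2215 — 4.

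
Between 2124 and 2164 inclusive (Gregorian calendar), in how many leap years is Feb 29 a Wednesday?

Leap years in 2124–2164: 11 of them.
Feb 29 weekday advances by 5 (mod 7) from one leap year to the next four years later (or differs when a century non-leap intervenes).
Leap-day weekdays: 2124:Tue 2128:Sun 2132:Fri 2136:Wed✓ 2140:Mon 2144:Sat 2148:Thu 2152:Tue 2156:Sun 2160:Fri 2164:Wed✓
Wednesday: 2136, 2164 → 2.

2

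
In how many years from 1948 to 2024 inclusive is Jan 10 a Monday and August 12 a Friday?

Check each year's weekday for Jan 10 and August 12:
  1948: Sat/Thu  1949: Mon/Fri ✓  1950: Tue/Sat  1951: Wed/Sun  1952: Thu/Tue  1953: Sat/Wed  1954: Sun/Thu  1955: Mon/Fri ✓  1956: Tue/Sun  1957: Thu/Mon  1958: Fri/Tue  1959: Sat/Wed  1960: Sun/Fri  1961: Tue/Sat  …(49 more)…  2011: Mon/Fri ✓  2012: Tue/Sun  2013: Thu/Mon  2014: Fri/Tue  2015: Sat/Wed  2016: Sun/Fri  2017: Tue/Sat  2018: Wed/Sun  2019: Thu/Mon  2020: Fri/Wed  2021: Sun/Thu  2022: Mon/Fri ✓  2023: Tue/Sat  2024: Wed/Mon
Both conditions hold in: 1949, 1955, 1966, 1977, 1983, 1994, 2005, 2011, 2022 — 9.

9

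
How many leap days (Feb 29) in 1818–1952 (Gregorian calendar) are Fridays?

Leap years in 1818–1952: 33 of them.
Feb 29 weekday advances by 5 (mod 7) from one leap year to the next four years later (or differs when a century non-leap intervenes).
Leap-day weekdays: 1820:Tue 1824:Sun 1828:Fri✓ 1832:Wed 1836:Mon 1840:Sat 1844:Thu 1848:Tue 1852:Sun 1856:Fri✓ 1860:Wed 1864:Mon 1868:Sat …(7 more)… 1904:Mon 1908:Sat 1912:Thu 1916:Tue 1920:Sun 1924:Fri✓ 1928:Wed 1932:Mon 1936:Sat 1940:Thu 1944:Tue 1948:Sun 1952:Fri✓
Friday: 1828, 1856, 1884, 1924, 1952 → 5.

5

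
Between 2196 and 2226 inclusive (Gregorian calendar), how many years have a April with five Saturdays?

10

April has 30 days; it has five Saturdays when Saturday falls among the first (month-length − 28) days — i.e. when April 1 is one of Saturday/Friday.
April 1 by year: 2196:Fri✓ 2197:Sat✓ 2198:Sun 2199:Mon 2200:Tue 2201:Wed 2202:Thu 2203:Fri✓ 2204:Sun 2205:Mon 2206:Tue 2207:Wed 2208:Fri✓ 2209:Sat✓ 2210:Sun 2211:Mon 2212:Wed 2213:Thu 2214:Fri✓ 2215:Sat✓ 2216:Mon 2217:Tue 2218:Wed 2219:Thu 2220:Sat✓ 2221:Sun 2222:Mon 2223:Tue 2224:Thu 2225:Fri✓ 2226:Sat✓
Years with five Saturdays: 2196, 2197, 2203, 2208, 2209, 2214, 2215, 2220, 2225, 2226 → 10.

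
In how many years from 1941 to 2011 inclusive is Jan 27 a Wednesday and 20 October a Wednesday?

8

Check each year's weekday for Jan 27 and 20 October:
  1941: Mon/Mon  1942: Tue/Tue  1943: Wed/Wed ✓  1944: Thu/Fri  1945: Sat/Sat  1946: Sun/Sun  1947: Mon/Mon  1948: Tue/Wed  1949: Thu/Thu  1950: Fri/Fri  1951: Sat/Sat  1952: Sun/Mon  1953: Tue/Tue  1954: Wed/Wed ✓  …(43 more)…  1998: Tue/Tue  1999: Wed/Wed ✓  2000: Thu/Fri  2001: Sat/Sat  2002: Sun/Sun  2003: Mon/Mon  2004: Tue/Wed  2005: Thu/Thu  2006: Fri/Fri  2007: Sat/Sat  2008: Sun/Mon  2009: Tue/Tue  2010: Wed/Wed ✓  2011: Thu/Thu
Both conditions hold in: 1943, 1954, 1965, 1971, 1982, 1993, 1999, 2010 — 8.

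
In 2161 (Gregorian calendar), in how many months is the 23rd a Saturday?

Check the 23rd of each month of 2161: Jan 23: Fri, Feb 23: Mon, Mar 23: Mon, Apr 23: Thu, May 23: Sat, Jun 23: Tue, Jul 23: Thu, Aug 23: Sun, Sep 23: Wed, Oct 23: Fri, Nov 23: Mon, Dec 23: Wed.
Saturday occurs in May — 1 month.

1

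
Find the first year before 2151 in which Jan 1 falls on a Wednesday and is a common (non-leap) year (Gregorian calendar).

Jan 1 advances by 2 weekdays after a leap year and by 1 after a common year.
2151: Jan 1 is Friday.
2150: Thursday
2149: Wednesday
2149 begins on a Wednesday and is a common year.

2149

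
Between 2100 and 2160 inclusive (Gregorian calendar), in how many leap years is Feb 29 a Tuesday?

2

Leap years in 2100–2160: 15 of them.
Feb 29 weekday advances by 5 (mod 7) from one leap year to the next four years later (or differs when a century non-leap intervenes).
Leap-day weekdays: 2104:Fri 2108:Wed 2112:Mon 2116:Sat 2120:Thu 2124:Tue✓ 2128:Sun 2132:Fri 2136:Wed 2140:Mon 2144:Sat 2148:Thu 2152:Tue✓ 2156:Sun 2160:Fri
Tuesday: 2124, 2152 → 2.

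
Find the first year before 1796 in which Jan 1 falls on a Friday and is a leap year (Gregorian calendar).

1768

Jan 1 advances by 2 weekdays after a leap year and by 1 after a common year.
1796: Jan 1 is Friday (leap).
1795: Thursday
1794: Wednesday
1793: Tuesday
1792: Sunday (leap)
1791: Saturday
1790: Friday
1789: Thursday
1788: Tuesday (leap)
1787: Monday
1786: Sunday
1785: Saturday
1784: Thursday (leap)
1783: Wednesday
1782: Tuesday
1781: Monday
1780: Saturday (leap)
1779: Friday
1778: Thursday
1777: Wednesday
1776: Monday (leap)
1775: Sunday
1774: Saturday
1773: Friday
1772: Wednesday (leap)
1771: Tuesday
1770: Monday
1769: Sunday
1768: Friday (leap)
1768 begins on a Friday and is a leap year.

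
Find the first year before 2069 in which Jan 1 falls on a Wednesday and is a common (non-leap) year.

2059

Jan 1 advances by 2 weekdays after a leap year and by 1 after a common year.
2069: Jan 1 is Tuesday.
2068: Sunday (leap)
2067: Saturday
2066: Friday
2065: Thursday
2064: Tuesday (leap)
2063: Monday
2062: Sunday
2061: Saturday
2060: Thursday (leap)
2059: Wednesday
2059 begins on a Wednesday and is a common year.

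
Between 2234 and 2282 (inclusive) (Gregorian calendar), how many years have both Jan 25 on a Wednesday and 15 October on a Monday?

1

Check each year's weekday for Jan 25 and 15 October:
  2234: Sat/Wed  2235: Sun/Thu  2236: Mon/Sat  2237: Wed/Sun  2238: Thu/Mon  2239: Fri/Tue  2240: Sat/Thu  2241: Mon/Fri  2242: Tue/Sat  2243: Wed/Sun  2244: Thu/Tue  2245: Sat/Wed  2246: Sun/Thu  2247: Mon/Fri  …(21 more)…  2269: Mon/Fri  2270: Tue/Sat  2271: Wed/Sun  2272: Thu/Tue  2273: Sat/Wed  2274: Sun/Thu  2275: Mon/Fri  2276: Tue/Sun  2277: Thu/Mon  2278: Fri/Tue  2279: Sat/Wed  2280: Sun/Fri  2281: Tue/Sat  2282: Wed/Sun
Both conditions hold in: 2260 — 1.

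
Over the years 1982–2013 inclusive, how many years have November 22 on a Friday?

Track November 22's weekday year by year (advancing +1, or +2 across a Feb 29):
  1982: Mon  1983: Tue (+1)  1984: Thu (+2)  1985: Fri (+1) ✓  1986: Sat (+1)
  1987: Sun (+1)  1988: Tue (+2)  1989: Wed (+1)  1990: Thu (+1)  1991: Fri (+1) ✓
  1992: Sun (+2)  1993: Mon (+1)  1994: Tue (+1)  1995: Wed (+1)  … (4 more years) …
  2000: Wed (+2)  2001: Thu (+1)  2002: Fri (+1) ✓  2003: Sat (+1)  2004: Mon (+2)
  2005: Tue (+1)  2006: Wed (+1)  2007: Thu (+1)  2008: Sat (+2)  2009: Sun (+1)
  2010: Mon (+1)  2011: Tue (+1)  2012: Thu (+2)  2013: Fri (+1) ✓
Friday years: 1985, 1991, 1996, 2002, 2013 — 5 in total.

5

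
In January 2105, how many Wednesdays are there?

4

January 2105 has 31 days and begins on Thursday.
The first Wednesday is January 7.
Wednesdays fall on 7, 14, 21, 28 — that's 4.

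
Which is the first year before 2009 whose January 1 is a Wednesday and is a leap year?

Jan 1 advances by 2 weekdays after a leap year and by 1 after a common year.
2009: Jan 1 is Thursday.
2008: Tuesday (leap)
2007: Monday
2006: Sunday
2005: Saturday
2004: Thursday (leap)
2003: Wednesday
2002: Tuesday
2001: Monday
2000: Saturday (leap)
1999: Friday
1998: Thursday
1997: Wednesday
1996: Monday (leap)
1995: Sunday
1994: Saturday
1993: Friday
1992: Wednesday (leap)
1992 begins on a Wednesday and is a leap year.

1992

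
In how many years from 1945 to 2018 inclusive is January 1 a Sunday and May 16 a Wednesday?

3

Check each year's weekday for January 1 and May 16:
  1945: Mon/Wed  1946: Tue/Thu  1947: Wed/Fri  1948: Thu/Sun  1949: Sat/Mon  1950: Sun/Tue  1951: Mon/Wed  1952: Tue/Fri  1953: Thu/Sat  1954: Fri/Sun  1955: Sat/Mon  1956: Sun/Wed ✓  1957: Tue/Thu  1958: Wed/Fri  …(46 more)…  2005: Sat/Mon  2006: Sun/Tue  2007: Mon/Wed  2008: Tue/Fri  2009: Thu/Sat  2010: Fri/Sun  2011: Sat/Mon  2012: Sun/Wed ✓  2013: Tue/Thu  2014: Wed/Fri  2015: Thu/Sat  2016: Fri/Mon  2017: Sun/Tue  2018: Mon/Wed
Both conditions hold in: 1956, 1984, 2012 — 3.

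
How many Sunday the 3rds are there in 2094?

Check the 3rd of each month of 2094: Jan 3: Sun, Feb 3: Wed, Mar 3: Wed, Apr 3: Sat, May 3: Mon, Jun 3: Thu, Jul 3: Sat, Aug 3: Tue, Sep 3: Fri, Oct 3: Sun, Nov 3: Wed, Dec 3: Fri.
Sunday occurs in January, October — 2 months.

2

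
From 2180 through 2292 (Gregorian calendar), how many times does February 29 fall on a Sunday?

Leap years in 2180–2292: 28 of them.
Feb 29 weekday advances by 5 (mod 7) from one leap year to the next four years later (or differs when a century non-leap intervenes).
Leap-day weekdays: 2180:Tue 2184:Sun✓ 2188:Fri 2192:Wed 2196:Mon 2204:Wed 2208:Mon 2212:Sat 2216:Thu 2220:Tue 2224:Sun✓ 2228:Fri 2232:Wed 2236:Mon 2240:Sat 2244:Thu 2248:Tue 2252:Sun✓ 2256:Fri 2260:Wed 2264:Mon 2268:Sat 2272:Thu 2276:Tue 2280:Sun✓ 2284:Fri 2288:Wed 2292:Mon
Sunday: 2184, 2224, 2252, 2280 → 4.

4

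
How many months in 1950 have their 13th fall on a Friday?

Check the 13th of each month of 1950: Jan 13: Fri, Feb 13: Mon, Mar 13: Mon, Apr 13: Thu, May 13: Sat, Jun 13: Tue, Jul 13: Thu, Aug 13: Sun, Sep 13: Wed, Oct 13: Fri, Nov 13: Mon, Dec 13: Wed.
Friday occurs in January, October — 2 months.

2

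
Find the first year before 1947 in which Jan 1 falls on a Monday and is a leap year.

Jan 1 advances by 2 weekdays after a leap year and by 1 after a common year.
1947: Jan 1 is Wednesday.
1946: Tuesday
1945: Monday
1944: Saturday (leap)
1943: Friday
1942: Thursday
1941: Wednesday
1940: Monday (leap)
1940 begins on a Monday and is a leap year.

1940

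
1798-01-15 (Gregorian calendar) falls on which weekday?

January 1, 1798 is a Monday.
January 15 is day 15 of the year, i.e. 14 days after Jan 1.
14 mod 7 = 0, so advance 0 weekdays from Monday: Monday.

Monday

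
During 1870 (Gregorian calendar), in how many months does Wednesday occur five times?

4

A month of length L has five Wednesdays iff its first Wednesday is on day ≤ L−28 (so day 1–3 in a 31-day month, 1–2 in a 30-day month, day 1 in a leap February).
Checking each month of 1870: Jan starts Sat (31d); Feb starts Tue (28d); Mar starts Tue (31d) ✓; Apr starts Fri (30d); May starts Sun (31d); Jun starts Wed (30d) ✓; Jul starts Fri (31d); Aug starts Mon (31d) ✓; Sep starts Thu (30d); Oct starts Sat (31d); Nov starts Tue (30d) ✓; Dec starts Thu (31d).
Five-Wednesday months: March, June, August, November → 4.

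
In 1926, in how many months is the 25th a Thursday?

Check the 25th of each month of 1926: Jan 25: Mon, Feb 25: Thu, Mar 25: Thu, Apr 25: Sun, May 25: Tue, Jun 25: Fri, Jul 25: Sun, Aug 25: Wed, Sep 25: Sat, Oct 25: Mon, Nov 25: Thu, Dec 25: Sat.
Thursday occurs in February, March, November — 3 months.

3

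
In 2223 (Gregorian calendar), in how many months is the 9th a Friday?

Check the 9th of each month of 2223: Jan 9: Thu, Feb 9: Sun, Mar 9: Sun, Apr 9: Wed, May 9: Fri, Jun 9: Mon, Jul 9: Wed, Aug 9: Sat, Sep 9: Tue, Oct 9: Thu, Nov 9: Sun, Dec 9: Tue.
Friday occurs in May — 1 month.

1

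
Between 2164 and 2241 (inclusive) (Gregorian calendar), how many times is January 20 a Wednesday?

Track January 20's weekday year by year (advancing +1, or +2 across a Feb 29):
  2164: Fri  2165: Sun (+2)  2166: Mon (+1)  2167: Tue (+1)  2168: Wed (+1) ✓
  2169: Fri (+2)  2170: Sat (+1)  2171: Sun (+1)  2172: Mon (+1)  2173: Wed (+2) ✓
  2174: Thu (+1)  2175: Fri (+1)  2176: Sat (+1)  2177: Mon (+2)  … (50 more years) …
  2228: Sun (+1)  2229: Tue (+2)  2230: Wed (+1) ✓  2231: Thu (+1)  2232: Fri (+1)
  2233: Sun (+2)  2234: Mon (+1)  2235: Tue (+1)  2236: Wed (+1) ✓  2237: Fri (+2)
  2238: Sat (+1)  2239: Sun (+1)  2240: Mon (+1)  2241: Wed (+2) ✓
Wednesday years: 2168, 2173, 2179, 2190, 2196, 2202, 2208, 2213, 2219, 2230, 2236, 2241 — 12 in total.

12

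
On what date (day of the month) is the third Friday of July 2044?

15

July 1, 2044 is a Friday, so the first Friday is the 1st.
The third Friday is 1 + 14 = 15.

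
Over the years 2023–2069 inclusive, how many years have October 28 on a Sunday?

7

Track October 28's weekday year by year (advancing +1, or +2 across a Feb 29):
  2023: Sat  2024: Mon (+2)  2025: Tue (+1)  2026: Wed (+1)  2027: Thu (+1)
  2028: Sat (+2)  2029: Sun (+1) ✓  2030: Mon (+1)  2031: Tue (+1)  2032: Thu (+2)
  2033: Fri (+1)  2034: Sat (+1)  2035: Sun (+1) ✓  2036: Tue (+2)  … (19 more years) …
  2056: Sat (+2)  2057: Sun (+1) ✓  2058: Mon (+1)  2059: Tue (+1)  2060: Thu (+2)
  2061: Fri (+1)  2062: Sat (+1)  2063: Sun (+1) ✓  2064: Tue (+2)  2065: Wed (+1)
  2066: Thu (+1)  2067: Fri (+1)  2068: Sun (+2) ✓  2069: Mon (+1)
Sunday years: 2029, 2035, 2040, 2046, 2057, 2063, 2068 — 7 in total.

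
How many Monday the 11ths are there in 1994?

Check the 11th of each month of 1994: Jan 11: Tue, Feb 11: Fri, Mar 11: Fri, Apr 11: Mon, May 11: Wed, Jun 11: Sat, Jul 11: Mon, Aug 11: Thu, Sep 11: Sun, Oct 11: Tue, Nov 11: Fri, Dec 11: Sun.
Monday occurs in April, July — 2 months.

2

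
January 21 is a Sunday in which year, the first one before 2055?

2052

From one year to the next, a fixed date's weekday advances by 1, or by 2 when a Feb 29 lies between the two dates.
2055: January 21 is Thursday.
2054: Wednesday (−1)
2053: Tuesday (−1)
2052: Sunday (−2)
January 21 falls on a Sunday in 2052.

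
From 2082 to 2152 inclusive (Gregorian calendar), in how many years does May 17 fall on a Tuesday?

Track May 17's weekday year by year (advancing +1, or +2 across a Feb 29):
  2082: Sun  2083: Mon (+1)  2084: Wed (+2)  2085: Thu (+1)  2086: Fri (+1)
  2087: Sat (+1)  2088: Mon (+2)  2089: Tue (+1) ✓  2090: Wed (+1)  2091: Thu (+1)
  2092: Sat (+2)  2093: Sun (+1)  2094: Mon (+1)  2095: Tue (+1) ✓  … (43 more years) …
  2139: Sun (+1)  2140: Tue (+2) ✓  2141: Wed (+1)  2142: Thu (+1)  2143: Fri (+1)
  2144: Sun (+2)  2145: Mon (+1)  2146: Tue (+1) ✓  2147: Wed (+1)  2148: Fri (+2)
  2149: Sat (+1)  2150: Sun (+1)  2151: Mon (+1)  2152: Wed (+2)
Tuesday years: 2089, 2095, 2101, 2107, 2112, 2118, 2129, 2135, 2140, 2146 — 10 in total.

10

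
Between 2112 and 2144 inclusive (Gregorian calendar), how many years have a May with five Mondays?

May has 31 days; it has five Mondays when Monday falls among the first (month-length − 28) days — i.e. when May 1 is one of Monday/Sunday/Saturday.
May 1 by year: 2112:Sun✓ 2113:Mon✓ 2114:Tue 2115:Wed 2116:Fri 2117:Sat✓ 2118:Sun✓ 2119:Mon✓ 2120:Wed 2121:Thu 2122:Fri 2123:Sat✓ 2124:Mon✓ 2125:Tue 2126:Wed …(3 more)… 2130:Mon✓ 2131:Tue 2132:Thu 2133:Fri 2134:Sat✓ 2135:Sun✓ 2136:Tue 2137:Wed 2138:Thu 2139:Fri 2140:Sun✓ 2141:Mon✓ 2142:Tue 2143:Wed 2144:Fri
Years with five Mondays: 2112, 2113, 2117, 2118, 2119, 2123, 2124, 2128, 2129, 2130, 2134, 2135, 2140, 2141 → 14.

14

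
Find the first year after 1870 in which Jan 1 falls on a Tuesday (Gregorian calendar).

Jan 1 advances by 2 weekdays after a leap year and by 1 after a common year.
1870: Jan 1 is Saturday.
1871: Sunday
1872: Monday (leap)
1873: Wednesday
1874: Thursday
1875: Friday
1876: Saturday (leap)
1877: Monday
1878: Tuesday
1878 begins on a Tuesday

1878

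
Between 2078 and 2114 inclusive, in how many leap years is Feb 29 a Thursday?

Leap years in 2078–2114: 8 of them.
Feb 29 weekday advances by 5 (mod 7) from one leap year to the next four years later (or differs when a century non-leap intervenes).
Leap-day weekdays: 2080:Thu✓ 2084:Tue 2088:Sun 2092:Fri 2096:Wed 2104:Fri 2108:Wed 2112:Mon
Thursday: 2080 → 1.

1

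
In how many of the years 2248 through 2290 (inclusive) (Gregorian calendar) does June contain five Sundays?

June has 30 days; it has five Sundays when Sunday falls among the first (month-length − 28) days — i.e. when June 1 is one of Sunday/Saturday.
June 1 by year: 2248:Thu 2249:Fri 2250:Sat✓ 2251:Sun✓ 2252:Tue 2253:Wed 2254:Thu 2255:Fri 2256:Sun✓ 2257:Mon 2258:Tue 2259:Wed 2260:Fri 2261:Sat✓ 2262:Sun✓ …(13 more)… 2276:Thu 2277:Fri 2278:Sat✓ 2279:Sun✓ 2280:Tue 2281:Wed 2282:Thu 2283:Fri 2284:Sun✓ 2285:Mon 2286:Tue 2287:Wed 2288:Fri 2289:Sat✓ 2290:Sun✓
Years with five Sundays: 2250, 2251, 2256, 2261, 2262, 2267, 2272, 2273, 2278, 2279, 2284, 2289, 2290 → 13.

13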